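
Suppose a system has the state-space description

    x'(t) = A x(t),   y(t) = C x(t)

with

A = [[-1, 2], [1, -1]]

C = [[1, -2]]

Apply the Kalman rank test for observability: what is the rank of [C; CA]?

2

CA = [[-3, 4]]
Observability matrix O = [C; CA] = [[1, -2], [-3, 4]]
det(O) = 1·4 - (-2)·(-3) = 4 - 6 = -2 ≠ 0, so rank(O) = 2.
rank(O) = 2 = n, so the pair (A, C) is completely observable.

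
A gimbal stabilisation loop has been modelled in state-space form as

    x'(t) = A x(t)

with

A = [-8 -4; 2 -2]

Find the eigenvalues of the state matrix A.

-6, -4

det(sI - A) = s^2 - (tr A)s + det A, with tr A = (-8) + (-2) = -10 and det A = (-8)·(-2) - (-4)·2 = 16 - (-8) = 24.
So p(s) = det(sI - A) = s^2 + 10s + 24.
Factor s^2 + 10s + 24: two numbers with sum -10 and product 24 are -4 and -6, so s^2 + 10s + 24 = (s + 4)(s + 6).
Hence p(s) = (s + 4) (s + 6), with roots -6, -4.
All eigenvalues have negative real part, so the system is asymptotically stable.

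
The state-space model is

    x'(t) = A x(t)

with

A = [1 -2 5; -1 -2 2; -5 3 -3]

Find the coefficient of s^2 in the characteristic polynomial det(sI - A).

4

Expand det(sI - A) for the 3×3 matrix.
p(s) = s^3 + 4s^2 + 18s + 39.
(Check: constant term = det(-A) = (-1)^3 det A = 39; coefficient of s^2 = -tr A = 4.)
The coefficient of s^2 is 4.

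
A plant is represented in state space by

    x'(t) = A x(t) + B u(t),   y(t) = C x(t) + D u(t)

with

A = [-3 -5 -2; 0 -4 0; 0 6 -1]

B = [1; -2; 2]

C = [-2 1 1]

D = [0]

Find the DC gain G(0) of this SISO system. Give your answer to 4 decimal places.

-5.1667

G(0) = C(-A)^{-1}B + D = -C A^{-1} B + D.
det A = -12, so A^{-1} = (1/-12)·adj(A) = [[-1/3, 17/12, 2/3], [0, -1/4, 0], [0, -3/2, -1]]
A^{-1} B = [-11/6, 1/2, 1]^T
C A^{-1} B = 31/6
G(0) = D - C A^{-1} B = 0 - (31/6) = -31/6 ≈ -5.1667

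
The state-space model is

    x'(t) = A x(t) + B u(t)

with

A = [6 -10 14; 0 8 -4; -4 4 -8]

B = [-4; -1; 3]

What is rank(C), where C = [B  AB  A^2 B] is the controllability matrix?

2

AB = [[28], [-20], [-12]]
A^2B = [[200], [-112], [-96]]
Controllability matrix C = [B  AB  A^2B] = [[-4, 28, 200], [-1, -20, -112], [3, -12, -96]]
The rows r1, r2, r3 of C are linearly dependent: 2·r1 + r2 + 3·r3 = 0 (check each entry), so rank(C) ≤ 2.
The 2×2 minor from rows 1, 2, columns 1, 2 is (-4)·(-20) - 28·(-1) = 80 - (-28) = 108 ≠ 0, so rank(C) = 2.
rank(C) = 2 < n = 3, so the pair (A, B) is not completely controllable.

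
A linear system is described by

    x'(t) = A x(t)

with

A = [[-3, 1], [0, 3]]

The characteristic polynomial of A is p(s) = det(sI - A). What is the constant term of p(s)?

For a 2×2 matrix, det(sI - A) = s^2 - (tr A)s + det A.
tr A = 0, det A = -9.
So p(s) = s^2 - 9.
The constant term is -9.

-9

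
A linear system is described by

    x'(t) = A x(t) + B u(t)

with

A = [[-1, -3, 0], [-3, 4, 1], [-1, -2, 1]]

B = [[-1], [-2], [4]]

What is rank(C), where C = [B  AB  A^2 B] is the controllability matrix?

AB = [[7], [-1], [9]]
A^2B = [[-4], [-16], [4]]
Controllability matrix C = [B  AB  A^2B] = [[-1, 7, -4], [-2, -1, -16], [4, 9, 4]]
det(C) = (-1)·((-1)·4 - (-16)·9) - 7·((-2)·4 - (-16)·4) + (-4)·((-2)·9 - (-1)·4) = (-1)·140 - 7·56 + (-4)·(-14) = -476 ≠ 0, so rank(C) = 3.
rank(C) = 3 = n, so the pair (A, B) is completely controllable.

3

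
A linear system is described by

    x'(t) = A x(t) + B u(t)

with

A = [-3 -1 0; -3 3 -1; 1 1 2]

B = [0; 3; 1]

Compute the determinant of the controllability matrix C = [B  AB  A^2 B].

AB = [[-3], [8], [5]]
A^2B = [[1], [28], [15]]
Controllability matrix C = [B  AB  A^2B] = [[0, -3, 1], [3, 8, 28], [1, 5, 15]]
Expanding along the first row, det(C) = 0·(8·15 - 28·5) - (-3)·(3·15 - 28·1) + 1·(3·5 - 8·1) = 0·(-20) - (-3)·17 + 1·7 = 58
Since det(C) ≠ 0, rank(C) = 3 and the system is completely controllable.

58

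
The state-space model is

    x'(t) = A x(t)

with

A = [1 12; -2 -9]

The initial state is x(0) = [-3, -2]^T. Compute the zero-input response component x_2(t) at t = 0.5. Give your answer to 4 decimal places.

0.8231

det(sI - A) = s^2 - (tr A)s + det A, with tr A = 1 + (-9) = -8 and det A = 1·(-9) - 12·(-2) = -9 - (-24) = 15.
So p(s) = det(sI - A) = s^2 + 8s + 15.
Factor s^2 + 8s + 15: two numbers with sum -8 and product 15 are -3 and -5, so s^2 + 8s + 15 = (s + 3)(s + 5).
Hence p(s) = (s + 3) (s + 5), with roots -5, -3.
The eigenvalues -5, -3 are distinct and real, so A is diagonalisable and x(t) = e^{At} x(0) = V diag(e^{λ_i t}) V^{-1} x(0), where the columns of V are the eigenvectors.
λ = -5: A - (-5)I = [[6, 12], [-2, -4]]. Row 1 gives 6·v1 + 12·v2 = 0, so take v_1 = [-2, 1]^T.
λ = -3: A - (-3)I = [[4, 12], [-2, -6]]. Row 1 gives 4·v1 + 12·v2 = 0, so take v_2 = [3, -1]^T.
V = [v_1 v_2] = [[-2, 3], [1, -1]] has det V = -1, so V^{-1} = adj(V)/det V = [[1, 3], [1, 2]].
Modal coordinates z(0) = V^{-1} x(0): 1·(-3) + 3·(-2) = -9; 1·(-3) + 2·(-2) = -7; so z(0) = [-9, -7]^T.
x_2(t) = Σ_i (v_i)_2 · z_i(0) · e^{λ_i t} (row 2 of V times the modal terms).
x_2(0.5) = 1·(-9)·e^{-5·0.5} + (-1)·(-7)·e^{-3·0.5} = (-9)·0.082085 + 7·0.223130 = 0.8231.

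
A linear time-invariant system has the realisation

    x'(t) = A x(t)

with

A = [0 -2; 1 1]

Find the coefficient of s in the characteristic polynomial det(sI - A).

-1

For a 2×2 matrix, det(sI - A) = s^2 - (tr A)s + det A.
tr A = 1, det A = 2.
So p(s) = s^2 - s + 2.
The coefficient of s is -1.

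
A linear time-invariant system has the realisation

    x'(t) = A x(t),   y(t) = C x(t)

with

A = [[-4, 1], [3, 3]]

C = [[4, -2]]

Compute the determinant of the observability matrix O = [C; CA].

CA = [[-22, -2]]
Observability matrix O = [C; CA] = [[4, -2], [-22, -2]]
det(O) = 4·(-2) - (-2)·(-22) = -8 - 44 = -52
Since det(O) ≠ 0, rank(O) = 2 and the system is completely observable.

-52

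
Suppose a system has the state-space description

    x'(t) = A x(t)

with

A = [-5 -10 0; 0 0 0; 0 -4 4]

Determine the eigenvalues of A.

-5, 0, 4

det(sI - A) = s^3 - (tr A)s^2 + (M11 + M22 + M33)s - det A, where Mii is the 2×2 principal minor of A obtained by deleting row i and column i.
tr A = (-5) + 0 + 4 = -1; M11 = 0·4 - 0·(-4) = 0 - 0 = 0; M22 = (-5)·4 - 0·0 = -20 - 0 = -20; M33 = (-5)·0 - (-10)·0 = 0 - 0 = 0; sum of minors = -20.
det A = (-5)·(0·4 - 0·(-4)) - (-10)·(0·4 - 0·0) + 0·(0·(-4) - 0·0) = (-5)·0 - (-10)·0 + 0·0 = 0.
So p(s) = det(sI - A) = s^3 + s^2 - 20s.
The constant term is 0, so p(s) = s(s^2 + s - 20).
Factor s^2 + s - 20: two numbers with sum -1 and product -20 are 4 and -5, so s^2 + s - 20 = (s - 4)(s + 5).
Hence p(s) = s (s - 4) (s + 5), with roots -5, 0, 4.
At least one eigenvalue has non-negative real part, so the system is not asymptotically stable.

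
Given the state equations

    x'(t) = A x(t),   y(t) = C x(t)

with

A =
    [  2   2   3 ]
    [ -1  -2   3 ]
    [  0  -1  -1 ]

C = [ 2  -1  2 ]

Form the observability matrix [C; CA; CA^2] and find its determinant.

CA = [[5, 4, 1]]
CA^2 = [[6, 1, 26]]
Observability matrix O = [C; CA; CA^2] = [[2, -1, 2], [5, 4, 1], [6, 1, 26]]
Expanding along the first row, det(O) = 2·(4·26 - 1·1) - (-1)·(5·26 - 1·6) + 2·(5·1 - 4·6) = 2·103 - (-1)·124 + 2·(-19) = 292
Since det(O) ≠ 0, rank(O) = 3 and the system is completely observable.

292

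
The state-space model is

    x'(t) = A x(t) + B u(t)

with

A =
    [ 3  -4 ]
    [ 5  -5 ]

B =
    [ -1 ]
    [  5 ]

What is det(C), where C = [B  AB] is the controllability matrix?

AB = [[-23], [-30]]
Controllability matrix C = [B  AB] = [[-1, -23], [5, -30]]
det(C) = (-1)·(-30) - (-23)·5 = 30 - (-115) = 145
Since det(C) ≠ 0, rank(C) = 2 and the system is completely controllable.

145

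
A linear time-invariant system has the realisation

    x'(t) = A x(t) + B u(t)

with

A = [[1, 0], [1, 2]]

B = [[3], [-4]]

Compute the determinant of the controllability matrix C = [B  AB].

-3

AB = [[3], [-5]]
Controllability matrix C = [B  AB] = [[3, 3], [-4, -5]]
det(C) = 3·(-5) - 3·(-4) = -15 - (-12) = -3
Since det(C) ≠ 0, rank(C) = 2 and the system is completely controllable.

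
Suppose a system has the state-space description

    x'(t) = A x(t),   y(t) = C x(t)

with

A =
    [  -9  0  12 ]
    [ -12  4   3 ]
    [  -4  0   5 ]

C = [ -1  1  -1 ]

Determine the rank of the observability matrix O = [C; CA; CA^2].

2

CA = [[1, 4, -14]]
CA^2 = [[-1, 16, -46]]
Observability matrix O = [C; CA; CA^2] = [[-1, 1, -1], [1, 4, -14], [-1, 16, -46]]
The columns c1, c2, c3 of O are linearly dependent: 2·c1 + 3·c2 + c3 = 0 (check each entry), so rank(O) ≤ 2.
The 2×2 minor from rows 1, 2, columns 1, 2 is (-1)·4 - 1·1 = -4 - 1 = -5 ≠ 0, so rank(O) = 2.
rank(O) = 2 < n = 3, so the pair (A, C) is not completely observable.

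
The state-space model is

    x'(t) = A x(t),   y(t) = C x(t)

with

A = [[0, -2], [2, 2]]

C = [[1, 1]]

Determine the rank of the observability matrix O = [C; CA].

2

CA = [[2, 0]]
Observability matrix O = [C; CA] = [[1, 1], [2, 0]]
det(O) = 1·0 - 1·2 = 0 - 2 = -2 ≠ 0, so rank(O) = 2.
rank(O) = 2 = n, so the pair (A, C) is completely observable.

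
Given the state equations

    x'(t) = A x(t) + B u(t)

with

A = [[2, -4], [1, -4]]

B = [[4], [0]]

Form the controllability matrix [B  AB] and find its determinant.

16

AB = [[8], [4]]
Controllability matrix C = [B  AB] = [[4, 8], [0, 4]]
det(C) = 4·4 - 8·0 = 16 - 0 = 16
Since det(C) ≠ 0, rank(C) = 2 and the system is completely controllable.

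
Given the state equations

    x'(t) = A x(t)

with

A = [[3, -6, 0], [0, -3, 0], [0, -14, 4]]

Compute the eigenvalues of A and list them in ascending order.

det(sI - A) = s^3 - (tr A)s^2 + (M11 + M22 + M33)s - det A, where Mii is the 2×2 principal minor of A obtained by deleting row i and column i.
tr A = 3 + (-3) + 4 = 4; M11 = (-3)·4 - 0·(-14) = -12 - 0 = -12; M22 = 3·4 - 0·0 = 12 - 0 = 12; M33 = 3·(-3) - (-6)·0 = -9 - 0 = -9; sum of minors = -9.
det A = 3·((-3)·4 - 0·(-14)) - (-6)·(0·4 - 0·0) + 0·(0·(-14) - (-3)·0) = 3·(-12) - (-6)·0 + 0·0 = -36.
So p(s) = det(sI - A) = s^3 - 4s^2 - 9s + 36.
Rational-root test: any integer root divides 36. Testing small divisors, s = -3 works: p(-3) = -27 + (-36) + 27 + 36 = 0, so (s + 3) is a factor.
Dividing, p(s) = (s + 3)(s^2 - 7s + 12).
Factor s^2 - 7s + 12: two numbers with sum 7 and product 12 are 4 and 3, so s^2 - 7s + 12 = (s - 4)(s - 3).
Hence p(s) = (s - 4) (s - 3) (s + 3), with roots -3, 3, 4.
At least one eigenvalue has non-negative real part, so the system is not asymptotically stable.

-3, 3, 4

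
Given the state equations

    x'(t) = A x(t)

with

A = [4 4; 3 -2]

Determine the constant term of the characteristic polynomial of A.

For a 2×2 matrix, det(sI - A) = s^2 - (tr A)s + det A.
tr A = 2, det A = -20.
So p(s) = s^2 - 2s - 20.
The constant term is -20.

-20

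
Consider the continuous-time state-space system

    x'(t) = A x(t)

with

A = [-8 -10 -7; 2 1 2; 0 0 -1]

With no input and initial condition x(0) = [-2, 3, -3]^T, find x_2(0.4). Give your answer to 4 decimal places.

1.1022

det(sI - A) = s^3 - (tr A)s^2 + (M11 + M22 + M33)s - det A, where Mii is the 2×2 principal minor of A obtained by deleting row i and column i.
tr A = (-8) + 1 + (-1) = -8; M11 = 1·(-1) - 2·0 = -1 - 0 = -1; M22 = (-8)·(-1) - (-7)·0 = 8 - 0 = 8; M33 = (-8)·1 - (-10)·2 = -8 - (-20) = 12; sum of minors = 19.
det A = (-8)·(1·(-1) - 2·0) - (-10)·(2·(-1) - 2·0) + (-7)·(2·0 - 1·0) = (-8)·(-1) - (-10)·(-2) + (-7)·0 = -12.
So p(s) = det(sI - A) = s^3 + 8s^2 + 19s + 12.
Rational-root test: any integer root divides 12. Testing small divisors, s = -1 works: p(-1) = -1 + 8 + (-19) + 12 = 0, so (s + 1) is a factor.
Dividing, p(s) = (s + 1)(s^2 + 7s + 12).
Factor s^2 + 7s + 12: two numbers with sum -7 and product 12 are -3 and -4, so s^2 + 7s + 12 = (s + 3)(s + 4).
Hence p(s) = (s + 1) (s + 3) (s + 4), with roots -4, -3, -1.
The eigenvalues -4, -3, -1 are distinct and real, so A is diagonalisable and x(t) = e^{At} x(0) = V diag(e^{λ_i t}) V^{-1} x(0), where the columns of V are the eigenvectors.
λ = -4: A - (-4)I = [[-4, -10, -7], [2, 5, 2], [0, 0, 3]]. v must be orthogonal to every row; (row 1) × (row 2) = [15, -6, 0], so take v_1 = [5, -2, 0]^T.
λ = -3: A - (-3)I = [[-5, -10, -7], [2, 4, 2], [0, 0, 2]]. v must be orthogonal to every row; (row 1) × (row 2) = [8, -4, 0], so take v_2 = [-2, 1, 0]^T.
λ = -1: A - (-1)I = [[-7, -10, -7], [2, 2, 2], [0, 0, 0]]. v must be orthogonal to every row; (row 1) × (row 2) = [-6, 0, 6], so take v_3 = [-1, 0, 1]^T.
V = [v_1 v_2 v_3] = [[5, -2, -1], [-2, 1, 0], [0, 0, 1]] has det V = 1, so V^{-1} = adj(V)/det V = [[1, 2, 1], [2, 5, 2], [0, 0, 1]].
Modal coordinates z(0) = V^{-1} x(0): 1·(-2) + 2·3 + 1·(-3) = 1; 2·(-2) + 5·3 + 2·(-3) = 5; 0·(-2) + 0·3 + 1·(-3) = -3; so z(0) = [1, 5, -3]^T.
x_2(t) = Σ_i (v_i)_2 · z_i(0) · e^{λ_i t} (row 2 of V times the modal terms).
x_2(0.4) = (-2)·1·e^{-4·0.4} + 1·5·e^{-3·0.4} + 0·(-3)·e^{-1·0.4} = (-2)·0.201897 + 5·0.301194 + 0·0.670320 = 1.1022.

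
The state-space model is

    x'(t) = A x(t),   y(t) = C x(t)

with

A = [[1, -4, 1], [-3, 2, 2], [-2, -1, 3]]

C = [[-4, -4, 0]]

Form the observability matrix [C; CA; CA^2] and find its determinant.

CA = [[8, 8, -12]]
CA^2 = [[8, -4, -12]]
Observability matrix O = [C; CA; CA^2] = [[-4, -4, 0], [8, 8, -12], [8, -4, -12]]
Expanding along the first row, det(O) = (-4)·(8·(-12) - (-12)·(-4)) - (-4)·(8·(-12) - (-12)·8) + 0·(8·(-4) - 8·8) = (-4)·(-144) - (-4)·0 + 0·(-96) = 576
Since det(O) ≠ 0, rank(O) = 3 and the system is completely observable.

576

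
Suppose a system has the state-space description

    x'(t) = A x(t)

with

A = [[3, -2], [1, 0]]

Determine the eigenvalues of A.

1, 2

det(sI - A) = s^2 - (tr A)s + det A, with tr A = 3 + 0 = 3 and det A = 3·0 - (-2)·1 = 0 - (-2) = 2.
So p(s) = det(sI - A) = s^2 - 3s + 2.
Factor s^2 - 3s + 2: two numbers with sum 3 and product 2 are 2 and 1, so s^2 - 3s + 2 = (s - 2)(s - 1).
Hence p(s) = (s - 2) (s - 1), with roots 1, 2.
At least one eigenvalue has non-negative real part, so the system is not asymptotically stable.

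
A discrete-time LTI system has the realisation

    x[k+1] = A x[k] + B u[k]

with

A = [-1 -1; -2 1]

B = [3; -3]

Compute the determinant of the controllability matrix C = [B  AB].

AB = [[0], [-9]]
Controllability matrix C = [B  AB] = [[3, 0], [-3, -9]]
det(C) = 3·(-9) - 0·(-3) = -27 - 0 = -27
Since det(C) ≠ 0, rank(C) = 2 and the system is completely controllable.

-27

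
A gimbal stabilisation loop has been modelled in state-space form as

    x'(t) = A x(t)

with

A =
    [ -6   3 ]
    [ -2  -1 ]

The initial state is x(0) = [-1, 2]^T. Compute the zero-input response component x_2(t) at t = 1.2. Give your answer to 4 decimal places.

0.1692

det(sI - A) = s^2 - (tr A)s + det A, with tr A = (-6) + (-1) = -7 and det A = (-6)·(-1) - 3·(-2) = 6 - (-6) = 12.
So p(s) = det(sI - A) = s^2 + 7s + 12.
Factor s^2 + 7s + 12: two numbers with sum -7 and product 12 are -3 and -4, so s^2 + 7s + 12 = (s + 3)(s + 4).
Hence p(s) = (s + 3) (s + 4), with roots -4, -3.
The eigenvalues -4, -3 are distinct and real, so A is diagonalisable and x(t) = e^{At} x(0) = V diag(e^{λ_i t}) V^{-1} x(0), where the columns of V are the eigenvectors.
λ = -4: A - (-4)I = [[-2, 3], [-2, 3]]. Row 1 gives (-2)·v1 + 3·v2 = 0, so take v_1 = [-3, -2]^T.
λ = -3: A - (-3)I = [[-3, 3], [-2, 2]]. Row 1 gives (-3)·v1 + 3·v2 = 0, so take v_2 = [-1, -1]^T.
V = [v_1 v_2] = [[-3, -1], [-2, -1]] has det V = 1, so V^{-1} = adj(V)/det V = [[-1, 1], [2, -3]].
Modal coordinates z(0) = V^{-1} x(0): (-1)·(-1) + 1·2 = 3; 2·(-1) + (-3)·2 = -8; so z(0) = [3, -8]^T.
x_2(t) = Σ_i (v_i)_2 · z_i(0) · e^{λ_i t} (row 2 of V times the modal terms).
x_2(1.2) = (-2)·3·e^{-4·1.2} + (-1)·(-8)·e^{-3·1.2} = (-6)·0.008230 + 8·0.027324 = 0.1692.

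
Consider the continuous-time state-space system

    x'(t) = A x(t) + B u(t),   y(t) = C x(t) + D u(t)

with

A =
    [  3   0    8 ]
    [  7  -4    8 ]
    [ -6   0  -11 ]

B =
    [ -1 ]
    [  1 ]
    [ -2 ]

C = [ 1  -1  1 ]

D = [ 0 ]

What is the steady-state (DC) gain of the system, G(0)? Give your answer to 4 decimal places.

0.3000

G(0) = C(-A)^{-1}B + D = -C A^{-1} B + D.
det A = -60, so A^{-1} = (1/-60)·adj(A) = [[-11/15, 0, -8/15], [-29/60, -1/4, -8/15], [2/5, 0, 1/5]]
A^{-1} B = [9/5, 13/10, -4/5]^T
C A^{-1} B = -3/10
G(0) = D - C A^{-1} B = 0 - (-3/10) = 3/10 ≈ 0.3000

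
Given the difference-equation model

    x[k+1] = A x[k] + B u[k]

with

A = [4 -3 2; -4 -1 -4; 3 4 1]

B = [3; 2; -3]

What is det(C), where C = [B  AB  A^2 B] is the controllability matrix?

2980

AB = [[0], [-2], [14]]
A^2B = [[34], [-54], [6]]
Controllability matrix C = [B  AB  A^2B] = [[3, 0, 34], [2, -2, -54], [-3, 14, 6]]
Expanding along the first row, det(C) = 3·((-2)·6 - (-54)·14) - 0·(2·6 - (-54)·(-3)) + 34·(2·14 - (-2)·(-3)) = 3·744 - 0·(-150) + 34·22 = 2980
Since det(C) ≠ 0, rank(C) = 3 and the system is completely controllable.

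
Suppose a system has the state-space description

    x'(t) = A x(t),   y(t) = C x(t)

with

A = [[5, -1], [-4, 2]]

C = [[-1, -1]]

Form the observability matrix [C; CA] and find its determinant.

0

CA = [[-1, -1]]
Observability matrix O = [C; CA] = [[-1, -1], [-1, -1]]
det(O) = (-1)·(-1) - (-1)·(-1) = 1 - 1 = 0
Since det(O) = 0, rank(O) < 2 and the system is not completely observable.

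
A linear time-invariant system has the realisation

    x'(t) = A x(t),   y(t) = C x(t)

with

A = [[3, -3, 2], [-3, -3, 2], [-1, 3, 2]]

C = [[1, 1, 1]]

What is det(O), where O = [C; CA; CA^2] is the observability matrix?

CA = [[-1, -3, 6]]
CA^2 = [[0, 30, 4]]
Observability matrix O = [C; CA; CA^2] = [[1, 1, 1], [-1, -3, 6], [0, 30, 4]]
Expanding along the first row, det(O) = 1·((-3)·4 - 6·30) - 1·((-1)·4 - 6·0) + 1·((-1)·30 - (-3)·0) = 1·(-192) - 1·(-4) + 1·(-30) = -218
Since det(O) ≠ 0, rank(O) = 3 and the system is completely observable.

-218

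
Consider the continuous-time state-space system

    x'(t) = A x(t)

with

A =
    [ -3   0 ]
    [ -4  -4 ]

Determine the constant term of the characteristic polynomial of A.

12

For a 2×2 matrix, det(sI - A) = s^2 - (tr A)s + det A.
tr A = -7, det A = 12.
So p(s) = s^2 + 7s + 12.
The constant term is 12.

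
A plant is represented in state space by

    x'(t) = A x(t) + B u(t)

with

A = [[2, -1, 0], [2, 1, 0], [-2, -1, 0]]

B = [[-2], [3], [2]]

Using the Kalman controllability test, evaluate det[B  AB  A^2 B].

AB = [[-7], [-1], [1]]
A^2B = [[-13], [-15], [15]]
Controllability matrix C = [B  AB  A^2B] = [[-2, -7, -13], [3, -1, -15], [2, 1, 15]]
Expanding along the first row, det(C) = (-2)·((-1)·15 - (-15)·1) - (-7)·(3·15 - (-15)·2) + (-13)·(3·1 - (-1)·2) = (-2)·0 - (-7)·75 + (-13)·5 = 460
Since det(C) ≠ 0, rank(C) = 3 and the system is completely controllable.

460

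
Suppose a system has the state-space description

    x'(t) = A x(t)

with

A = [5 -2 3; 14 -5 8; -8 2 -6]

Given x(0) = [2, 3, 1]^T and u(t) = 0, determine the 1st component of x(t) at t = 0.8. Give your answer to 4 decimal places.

1.0817

det(sI - A) = s^3 - (tr A)s^2 + (M11 + M22 + M33)s - det A, where Mii is the 2×2 principal minor of A obtained by deleting row i and column i.
tr A = 5 + (-5) + (-6) = -6; M11 = (-5)·(-6) - 8·2 = 30 - 16 = 14; M22 = 5·(-6) - 3·(-8) = -30 - (-24) = -6; M33 = 5·(-5) - (-2)·14 = -25 - (-28) = 3; sum of minors = 11.
det A = 5·((-5)·(-6) - 8·2) - (-2)·(14·(-6) - 8·(-8)) + 3·(14·2 - (-5)·(-8)) = 5·14 - (-2)·(-20) + 3·(-12) = -6.
So p(s) = det(sI - A) = s^3 + 6s^2 + 11s + 6.
Rational-root test: any integer root divides 6. Testing small divisors, s = -1 works: p(-1) = -1 + 6 + (-11) + 6 = 0, so (s + 1) is a factor.
Dividing, p(s) = (s + 1)(s^2 + 5s + 6).
Factor s^2 + 5s + 6: two numbers with sum -5 and product 6 are -2 and -3, so s^2 + 5s + 6 = (s + 2)(s + 3).
Hence p(s) = (s + 1) (s + 2) (s + 3), with roots -3, -2, -1.
The eigenvalues -3, -2, -1 are distinct and real, so A is diagonalisable and x(t) = e^{At} x(0) = V diag(e^{λ_i t}) V^{-1} x(0), where the columns of V are the eigenvectors.
λ = -3: A - (-3)I = [[8, -2, 3], [14, -2, 8], [-8, 2, -3]]. v must be orthogonal to every row; (row 1) × (row 2) = [-10, -22, 12], so take v_1 = [-5, -11, 6]^T.
λ = -2: A - (-2)I = [[7, -2, 3], [14, -3, 8], [-8, 2, -4]]. v must be orthogonal to every row; (row 1) × (row 2) = [-7, -14, 7], so take v_2 = [1, 2, -1]^T.
λ = -1: A - (-1)I = [[6, -2, 3], [14, -4, 8], [-8, 2, -5]]. v must be orthogonal to every row; (row 1) × (row 2) = [-4, -6, 4], so take v_3 = [-2, -3, 2]^T.
V = [v_1 v_2 v_3] = [[-5, 1, -2], [-11, 2, -3], [6, -1, 2]] has det V = 1, so V^{-1} = adj(V)/det V = [[1, 0, 1], [4, 2, 7], [-1, 1, 1]].
Modal coordinates z(0) = V^{-1} x(0): 1·2 + 0·3 + 1·1 = 3; 4·2 + 2·3 + 7·1 = 21; (-1)·2 + 1·3 + 1·1 = 2; so z(0) = [3, 21, 2]^T.
x_1(t) = Σ_i (v_i)_1 · z_i(0) · e^{λ_i t} (row 1 of V times the modal terms).
x_1(0.8) = (-5)·3·e^{-3·0.8} + 1·21·e^{-2·0.8} + (-2)·2·e^{-1·0.8} = (-15)·0.09071795 + 21·0.20189652 + (-4)·0.44932896 = 1.0817.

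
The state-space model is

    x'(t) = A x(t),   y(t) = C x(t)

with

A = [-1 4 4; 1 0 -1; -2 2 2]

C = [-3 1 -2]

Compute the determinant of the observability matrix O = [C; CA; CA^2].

204

CA = [[8, -16, -17]]
CA^2 = [[10, -2, 14]]
Observability matrix O = [C; CA; CA^2] = [[-3, 1, -2], [8, -16, -17], [10, -2, 14]]
Expanding along the first row, det(O) = (-3)·((-16)·14 - (-17)·(-2)) - 1·(8·14 - (-17)·10) + (-2)·(8·(-2) - (-16)·10) = (-3)·(-258) - 1·282 + (-2)·144 = 204
Since det(O) ≠ 0, rank(O) = 3 and the system is completely observable.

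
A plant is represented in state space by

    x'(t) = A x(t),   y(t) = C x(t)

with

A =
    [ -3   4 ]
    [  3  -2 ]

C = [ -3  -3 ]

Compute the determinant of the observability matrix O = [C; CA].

18

CA = [[0, -6]]
Observability matrix O = [C; CA] = [[-3, -3], [0, -6]]
det(O) = (-3)·(-6) - (-3)·0 = 18 - 0 = 18
Since det(O) ≠ 0, rank(O) = 2 and the system is completely observable.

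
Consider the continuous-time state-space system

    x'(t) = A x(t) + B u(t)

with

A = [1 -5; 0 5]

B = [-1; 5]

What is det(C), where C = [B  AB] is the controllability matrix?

AB = [[-26], [25]]
Controllability matrix C = [B  AB] = [[-1, -26], [5, 25]]
det(C) = (-1)·25 - (-26)·5 = -25 - (-130) = 105
Since det(C) ≠ 0, rank(C) = 2 and the system is completely controllable.

105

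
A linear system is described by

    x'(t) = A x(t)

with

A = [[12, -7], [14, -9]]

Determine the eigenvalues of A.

det(sI - A) = s^2 - (tr A)s + det A, with tr A = 12 + (-9) = 3 and det A = 12·(-9) - (-7)·14 = -108 - (-98) = -10.
So p(s) = det(sI - A) = s^2 - 3s - 10.
Factor s^2 - 3s - 10: two numbers with sum 3 and product -10 are 5 and -2, so s^2 - 3s - 10 = (s - 5)(s + 2).
Hence p(s) = (s - 5) (s + 2), with roots -2, 5.
At least one eigenvalue has non-negative real part, so the system is not asymptotically stable.

-2, 5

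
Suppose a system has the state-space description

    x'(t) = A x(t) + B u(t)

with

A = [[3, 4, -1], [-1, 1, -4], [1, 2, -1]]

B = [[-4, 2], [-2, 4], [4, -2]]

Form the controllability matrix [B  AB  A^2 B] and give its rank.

AB = [[-24, 24], [-14, 10], [-12, 12]]
A^2B = [[-116, 100], [58, -62], [-40, 32]]
Controllability matrix C = [B  AB  A^2B] = [[-4, 2, -24, 24, -116, 100], [-2, 4, -14, 10, 58, -62], [4, -2, -12, 12, -40, 32]]
Take the 3×3 submatrix of C formed by columns 1, 2, 3: [[-4, 2, -24], [-2, 4, -14], [4, -2, -12]]. Its determinant is (-4)·(4·(-12) - (-14)·(-2)) - 2·((-2)·(-12) - (-14)·4) + (-24)·((-2)·(-2) - 4·4) = (-4)·(-76) - 2·80 + (-24)·(-12) = 432 ≠ 0.
So rank(C) ≥ 3; since C has 3 rows, rank(C) = 3.
rank(C) = 3 = n, so the pair (A, B) is completely controllable.

3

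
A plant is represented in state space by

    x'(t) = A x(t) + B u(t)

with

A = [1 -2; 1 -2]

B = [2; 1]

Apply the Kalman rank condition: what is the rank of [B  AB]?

1

AB = [[0], [0]]
Controllability matrix C = [B  AB] = [[2, 0], [1, 0]]
Every column of C is a scalar multiple of column 1 = [2, 1] (multipliers 1, 0), so the columns span a one-dimensional space.
C ≠ 0, hence rank(C) = 1.
rank(C) = 1 < n = 2, so the pair (A, B) is not completely controllable.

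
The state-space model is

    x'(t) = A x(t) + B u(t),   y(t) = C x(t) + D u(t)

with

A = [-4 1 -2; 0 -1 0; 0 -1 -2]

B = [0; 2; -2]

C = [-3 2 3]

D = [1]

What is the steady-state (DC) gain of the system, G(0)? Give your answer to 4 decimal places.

-5.5000

G(0) = C(-A)^{-1}B + D = -C A^{-1} B + D.
det A = -8, so A^{-1} = (1/-8)·adj(A) = [[-1/4, -1/2, 1/4], [0, -1, 0], [0, 1/2, -1/2]]
A^{-1} B = [-3/2, -2, 2]^T
C A^{-1} B = 13/2
G(0) = D - C A^{-1} B = 1 - (13/2) = -11/2 ≈ -5.5000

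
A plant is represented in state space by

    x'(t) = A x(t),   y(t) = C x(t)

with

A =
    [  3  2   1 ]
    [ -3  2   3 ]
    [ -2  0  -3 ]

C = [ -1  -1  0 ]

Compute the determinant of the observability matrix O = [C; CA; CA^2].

CA = [[0, -4, -4]]
CA^2 = [[20, -8, 0]]
Observability matrix O = [C; CA; CA^2] = [[-1, -1, 0], [0, -4, -4], [20, -8, 0]]
Expanding along the first row, det(O) = (-1)·((-4)·0 - (-4)·(-8)) - (-1)·(0·0 - (-4)·20) + 0·(0·(-8) - (-4)·20) = (-1)·(-32) - (-1)·80 + 0·80 = 112
Since det(O) ≠ 0, rank(O) = 3 and the system is completely observable.

112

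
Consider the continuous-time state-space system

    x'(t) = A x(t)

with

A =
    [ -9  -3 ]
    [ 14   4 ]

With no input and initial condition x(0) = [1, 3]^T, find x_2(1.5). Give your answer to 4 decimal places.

det(sI - A) = s^2 - (tr A)s + det A, with tr A = (-9) + 4 = -5 and det A = (-9)·4 - (-3)·14 = -36 - (-42) = 6.
So p(s) = det(sI - A) = s^2 + 5s + 6.
Factor s^2 + 5s + 6: two numbers with sum -5 and product 6 are -2 and -3, so s^2 + 5s + 6 = (s + 2)(s + 3).
Hence p(s) = (s + 2) (s + 3), with roots -3, -2.
The eigenvalues -3, -2 are distinct and real, so A is diagonalisable and x(t) = e^{At} x(0) = V diag(e^{λ_i t}) V^{-1} x(0), where the columns of V are the eigenvectors.
λ = -3: A - (-3)I = [[-6, -3], [14, 7]]. Row 1 gives (-6)·v1 + (-3)·v2 = 0, so take v_1 = [1, -2]^T.
λ = -2: A - (-2)I = [[-7, -3], [14, 6]]. Row 1 gives (-7)·v1 + (-3)·v2 = 0, so take v_2 = [-3, 7]^T.
V = [v_1 v_2] = [[1, -3], [-2, 7]] has det V = 1, so V^{-1} = adj(V)/det V = [[7, 3], [2, 1]].
Modal coordinates z(0) = V^{-1} x(0): 7·1 + 3·3 = 16; 2·1 + 1·3 = 5; so z(0) = [16, 5]^T.
x_2(t) = Σ_i (v_i)_2 · z_i(0) · e^{λ_i t} (row 2 of V times the modal terms).
x_2(1.5) = (-2)·16·e^{-3·1.5} + 7·5·e^{-2·1.5} = (-32)·0.011109 + 35·0.049787 = 1.3871.

1.3871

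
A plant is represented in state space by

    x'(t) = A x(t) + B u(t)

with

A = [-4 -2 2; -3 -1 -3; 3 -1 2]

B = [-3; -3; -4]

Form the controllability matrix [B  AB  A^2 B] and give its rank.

AB = [[10], [24], [-14]]
A^2B = [[-116], [-12], [-22]]
Controllability matrix C = [B  AB  A^2B] = [[-3, 10, -116], [-3, 24, -12], [-4, -14, -22]]
det(C) = (-3)·(24·(-22) - (-12)·(-14)) - 10·((-3)·(-22) - (-12)·(-4)) + (-116)·((-3)·(-14) - 24·(-4)) = (-3)·(-696) - 10·18 + (-116)·138 = -14100 ≠ 0, so rank(C) = 3.
rank(C) = 3 = n, so the pair (A, B) is completely controllable.

3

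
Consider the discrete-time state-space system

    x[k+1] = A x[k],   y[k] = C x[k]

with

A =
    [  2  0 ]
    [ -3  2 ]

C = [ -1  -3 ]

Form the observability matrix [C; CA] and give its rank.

2

CA = [[7, -6]]
Observability matrix O = [C; CA] = [[-1, -3], [7, -6]]
det(O) = (-1)·(-6) - (-3)·7 = 6 - (-21) = 27 ≠ 0, so rank(O) = 2.
rank(O) = 2 = n, so the pair (A, C) is completely observable.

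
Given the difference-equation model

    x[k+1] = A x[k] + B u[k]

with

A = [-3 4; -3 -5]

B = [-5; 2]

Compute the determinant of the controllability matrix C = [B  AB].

AB = [[23], [5]]
Controllability matrix C = [B  AB] = [[-5, 23], [2, 5]]
det(C) = (-5)·5 - 23·2 = -25 - 46 = -71
Since det(C) ≠ 0, rank(C) = 2 and the system is completely controllable.

-71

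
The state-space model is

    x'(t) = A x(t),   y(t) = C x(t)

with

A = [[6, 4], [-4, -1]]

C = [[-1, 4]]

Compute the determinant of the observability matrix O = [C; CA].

96

CA = [[-22, -8]]
Observability matrix O = [C; CA] = [[-1, 4], [-22, -8]]
det(O) = (-1)·(-8) - 4·(-22) = 8 - (-88) = 96
Since det(O) ≠ 0, rank(O) = 2 and the system is completely observable.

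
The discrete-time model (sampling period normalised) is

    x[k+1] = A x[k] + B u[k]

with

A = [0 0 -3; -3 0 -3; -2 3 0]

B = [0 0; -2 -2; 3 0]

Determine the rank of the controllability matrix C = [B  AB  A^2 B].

AB = [[-9, 0], [-9, 0], [-6, -6]]
A^2B = [[18, 18], [45, 18], [-9, 0]]
Controllability matrix C = [B  AB  A^2B] = [[0, 0, -9, 0, 18, 18], [-2, -2, -9, 0, 45, 18], [3, 0, -6, -6, -9, 0]]
Take the 3×3 submatrix of C formed by columns 1, 2, 3: [[0, 0, -9], [-2, -2, -9], [3, 0, -6]]. Its determinant is 0·((-2)·(-6) - (-9)·0) - 0·((-2)·(-6) - (-9)·3) + (-9)·((-2)·0 - (-2)·3) = 0·12 - 0·39 + (-9)·6 = -54 ≠ 0.
So rank(C) ≥ 3; since C has 3 rows, rank(C) = 3.
rank(C) = 3 = n, so the pair (A, B) is completely controllable.

3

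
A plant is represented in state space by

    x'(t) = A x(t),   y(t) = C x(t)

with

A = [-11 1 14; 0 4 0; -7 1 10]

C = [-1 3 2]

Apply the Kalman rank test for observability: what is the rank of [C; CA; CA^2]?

2

CA = [[-3, 13, 6]]
CA^2 = [[-9, 55, 18]]
Observability matrix O = [C; CA; CA^2] = [[-1, 3, 2], [-3, 13, 6], [-9, 55, 18]]
The columns c1, c2, c3 of O are linearly dependent: 2·c1 + c3 = 0 (check each entry), so rank(O) ≤ 2.
The 2×2 minor from rows 1, 2, columns 1, 2 is (-1)·13 - 3·(-3) = -13 - (-9) = -4 ≠ 0, so rank(O) = 2.
rank(O) = 2 < n = 3, so the pair (A, C) is not completely observable.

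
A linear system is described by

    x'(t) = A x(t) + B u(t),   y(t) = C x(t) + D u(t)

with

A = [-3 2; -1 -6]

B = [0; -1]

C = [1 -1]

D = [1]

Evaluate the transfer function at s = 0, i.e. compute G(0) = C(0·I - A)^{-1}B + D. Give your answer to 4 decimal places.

G(0) = C(-A)^{-1}B + D = -C A^{-1} B + D.
det A = 20, so A^{-1} = (1/20)·adj(A) = [[-3/10, -1/10], [1/20, -3/20]]
A^{-1} B = [1/10, 3/20]^T
C A^{-1} B = -1/20
G(0) = D - C A^{-1} B = 1 - (-1/20) = 21/20 ≈ 1.0500

1.0500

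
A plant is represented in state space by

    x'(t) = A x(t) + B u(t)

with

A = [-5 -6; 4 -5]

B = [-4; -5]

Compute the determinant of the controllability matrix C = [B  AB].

AB = [[50], [9]]
Controllability matrix C = [B  AB] = [[-4, 50], [-5, 9]]
det(C) = (-4)·9 - 50·(-5) = -36 - (-250) = 214
Since det(C) ≠ 0, rank(C) = 2 and the system is completely controllable.

214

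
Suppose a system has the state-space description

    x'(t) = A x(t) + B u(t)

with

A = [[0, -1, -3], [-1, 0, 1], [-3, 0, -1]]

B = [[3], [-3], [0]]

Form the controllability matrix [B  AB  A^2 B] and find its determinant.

AB = [[3], [-3], [-9]]
A^2B = [[30], [-12], [0]]
Controllability matrix C = [B  AB  A^2B] = [[3, 3, 30], [-3, -3, -12], [0, -9, 0]]
Expanding along the first row, det(C) = 3·((-3)·0 - (-12)·(-9)) - 3·((-3)·0 - (-12)·0) + 30·((-3)·(-9) - (-3)·0) = 3·(-108) - 3·0 + 30·27 = 486
Since det(C) ≠ 0, rank(C) = 3 and the system is completely controllable.

486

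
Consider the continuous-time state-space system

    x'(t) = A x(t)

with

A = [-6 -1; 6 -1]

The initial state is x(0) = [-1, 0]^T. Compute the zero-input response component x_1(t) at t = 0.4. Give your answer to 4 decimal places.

det(sI - A) = s^2 - (tr A)s + det A, with tr A = (-6) + (-1) = -7 and det A = (-6)·(-1) - (-1)·6 = 6 - (-6) = 12.
So p(s) = det(sI - A) = s^2 + 7s + 12.
Factor s^2 + 7s + 12: two numbers with sum -7 and product 12 are -3 and -4, so s^2 + 7s + 12 = (s + 3)(s + 4).
Hence p(s) = (s + 3) (s + 4), with roots -4, -3.
The eigenvalues -4, -3 are distinct and real, so A is diagonalisable and x(t) = e^{At} x(0) = V diag(e^{λ_i t}) V^{-1} x(0), where the columns of V are the eigenvectors.
λ = -4: A - (-4)I = [[-2, -1], [6, 3]]. Row 1 gives (-2)·v1 + (-1)·v2 = 0, so take v_1 = [1, -2]^T.
λ = -3: A - (-3)I = [[-3, -1], [6, 2]]. Row 1 gives (-3)·v1 + (-1)·v2 = 0, so take v_2 = [-1, 3]^T.
V = [v_1 v_2] = [[1, -1], [-2, 3]] has det V = 1, so V^{-1} = adj(V)/det V = [[3, 1], [2, 1]].
Modal coordinates z(0) = V^{-1} x(0): 3·(-1) + 1·0 = -3; 2·(-1) + 1·0 = -2; so z(0) = [-3, -2]^T.
x_1(t) = Σ_i (v_i)_1 · z_i(0) · e^{λ_i t} (row 1 of V times the modal terms).
x_1(0.4) = 1·(-3)·e^{-4·0.4} + (-1)·(-2)·e^{-3·0.4} = (-3)·0.201897 + 2·0.301194 = -0.0033.

-0.0033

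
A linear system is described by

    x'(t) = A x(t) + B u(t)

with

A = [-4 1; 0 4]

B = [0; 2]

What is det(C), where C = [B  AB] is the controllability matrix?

-4

AB = [[2], [8]]
Controllability matrix C = [B  AB] = [[0, 2], [2, 8]]
det(C) = 0·8 - 2·2 = 0 - 4 = -4
Since det(C) ≠ 0, rank(C) = 2 and the system is completely controllable.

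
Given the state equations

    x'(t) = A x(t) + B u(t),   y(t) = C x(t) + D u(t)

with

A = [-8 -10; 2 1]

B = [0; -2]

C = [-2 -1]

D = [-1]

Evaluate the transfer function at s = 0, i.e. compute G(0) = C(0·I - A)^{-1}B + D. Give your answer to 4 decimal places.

-3.0000

G(0) = C(-A)^{-1}B + D = -C A^{-1} B + D.
det A = 12, so A^{-1} = (1/12)·adj(A) = [[1/12, 5/6], [-1/6, -2/3]]
A^{-1} B = [-5/3, 4/3]^T
C A^{-1} B = 2
G(0) = D - C A^{-1} B = -1 - (2) = -3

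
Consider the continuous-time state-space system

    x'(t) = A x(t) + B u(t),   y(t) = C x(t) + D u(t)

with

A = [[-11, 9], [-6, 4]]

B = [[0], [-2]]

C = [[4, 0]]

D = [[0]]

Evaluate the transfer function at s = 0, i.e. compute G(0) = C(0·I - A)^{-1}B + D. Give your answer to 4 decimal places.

G(0) = C(-A)^{-1}B + D = -C A^{-1} B + D.
det A = 10, so A^{-1} = (1/10)·adj(A) = [[2/5, -9/10], [3/5, -11/10]]
A^{-1} B = [9/5, 11/5]^T
C A^{-1} B = 36/5
G(0) = D - C A^{-1} B = 0 - (36/5) = -36/5 ≈ -7.2000

-7.2000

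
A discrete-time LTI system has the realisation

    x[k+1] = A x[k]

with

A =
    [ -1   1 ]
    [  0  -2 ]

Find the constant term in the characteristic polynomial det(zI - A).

2

For a 2×2 matrix, det(zI - A) = z^2 - (tr A)z + det A.
tr A = -3, det A = 2.
So p(z) = z^2 + 3z + 2.
The constant term is 2.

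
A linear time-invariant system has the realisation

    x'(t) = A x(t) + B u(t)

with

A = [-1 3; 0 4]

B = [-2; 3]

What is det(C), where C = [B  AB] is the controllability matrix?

AB = [[11], [12]]
Controllability matrix C = [B  AB] = [[-2, 11], [3, 12]]
det(C) = (-2)·12 - 11·3 = -24 - 33 = -57
Since det(C) ≠ 0, rank(C) = 2 and the system is completely controllable.

-57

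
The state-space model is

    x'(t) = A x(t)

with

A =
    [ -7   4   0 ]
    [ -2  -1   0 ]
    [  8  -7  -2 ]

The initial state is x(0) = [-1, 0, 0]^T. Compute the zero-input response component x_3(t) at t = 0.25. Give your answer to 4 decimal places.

det(sI - A) = s^3 - (tr A)s^2 + (M11 + M22 + M33)s - det A, where Mii is the 2×2 principal minor of A obtained by deleting row i and column i.
tr A = (-7) + (-1) + (-2) = -10; M11 = (-1)·(-2) - 0·(-7) = 2 - 0 = 2; M22 = (-7)·(-2) - 0·8 = 14 - 0 = 14; M33 = (-7)·(-1) - 4·(-2) = 7 - (-8) = 15; sum of minors = 31.
det A = (-7)·((-1)·(-2) - 0·(-7)) - 4·((-2)·(-2) - 0·8) + 0·((-2)·(-7) - (-1)·8) = (-7)·2 - 4·4 + 0·22 = -30.
So p(s) = det(sI - A) = s^3 + 10s^2 + 31s + 30.
Rational-root test: any integer root divides 30. Testing small divisors, s = -2 works: p(-2) = -8 + 40 + (-62) + 30 = 0, so (s + 2) is a factor.
Dividing, p(s) = (s + 2)(s^2 + 8s + 15).
Factor s^2 + 8s + 15: two numbers with sum -8 and product 15 are -3 and -5, so s^2 + 8s + 15 = (s + 3)(s + 5).
Hence p(s) = (s + 2) (s + 3) (s + 5), with roots -5, -3, -2.
The eigenvalues -5, -3, -2 are distinct and real, so A is diagonalisable and x(t) = e^{At} x(0) = V diag(e^{λ_i t}) V^{-1} x(0), where the columns of V are the eigenvectors.
λ = -5: A - (-5)I = [[-2, 4, 0], [-2, 4, 0], [8, -7, 3]]. v must be orthogonal to every row; (row 1) × (row 3) = [12, 6, -18], so take v_1 = [2, 1, -3]^T.
λ = -3: A - (-3)I = [[-4, 4, 0], [-2, 2, 0], [8, -7, 1]]. v must be orthogonal to every row; (row 1) × (row 3) = [4, 4, -4], so take v_2 = [1, 1, -1]^T.
λ = -2: A - (-2)I = [[-5, 4, 0], [-2, 1, 0], [8, -7, 0]]. v must be orthogonal to every row; (row 1) × (row 2) = [0, 0, 3], so take v_3 = [0, 0, 1]^T.
V = [v_1 v_2 v_3] = [[2, 1, 0], [1, 1, 0], [-3, -1, 1]] has det V = 1, so V^{-1} = adj(V)/det V = [[1, -1, 0], [-1, 2, 0], [2, -1, 1]].
Modal coordinates z(0) = V^{-1} x(0): 1·(-1) + (-1)·0 + 0·0 = -1; (-1)·(-1) + 2·0 + 0·0 = 1; 2·(-1) + (-1)·0 + 1·0 = -2; so z(0) = [-1, 1, -2]^T.
x_3(t) = Σ_i (v_i)_3 · z_i(0) · e^{λ_i t} (row 3 of V times the modal terms).
x_3(0.25) = (-3)·(-1)·e^{-5·0.25} + (-1)·1·e^{-3·0.25} + 1·(-2)·e^{-2·0.25} = 3·0.286505 + (-1)·0.472367 + (-2)·0.606531 = -0.8259.

-0.8259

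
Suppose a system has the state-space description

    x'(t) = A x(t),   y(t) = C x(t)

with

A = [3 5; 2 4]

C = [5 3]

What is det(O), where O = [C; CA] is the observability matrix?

122

CA = [[21, 37]]
Observability matrix O = [C; CA] = [[5, 3], [21, 37]]
det(O) = 5·37 - 3·21 = 185 - 63 = 122
Since det(O) ≠ 0, rank(O) = 2 and the system is completely observable.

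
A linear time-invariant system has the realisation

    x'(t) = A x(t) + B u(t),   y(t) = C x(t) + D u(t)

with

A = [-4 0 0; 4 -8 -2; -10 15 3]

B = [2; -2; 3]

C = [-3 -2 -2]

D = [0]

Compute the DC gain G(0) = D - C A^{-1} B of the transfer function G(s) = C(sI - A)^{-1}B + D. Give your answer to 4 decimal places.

G(0) = C(-A)^{-1}B + D = -C A^{-1} B + D.
det A = -24, so A^{-1} = (1/-24)·adj(A) = [[-1/4, 0, 0], [-1/3, 1/2, 1/3], [5/6, -5/2, -4/3]]
A^{-1} B = [-1/2, -2/3, 8/3]^T
C A^{-1} B = -5/2
G(0) = D - C A^{-1} B = 0 - (-5/2) = 5/2 ≈ 2.5000

2.5000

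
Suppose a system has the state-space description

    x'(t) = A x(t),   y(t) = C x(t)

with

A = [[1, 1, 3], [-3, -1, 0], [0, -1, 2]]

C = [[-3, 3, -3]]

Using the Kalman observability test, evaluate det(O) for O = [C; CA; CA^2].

CA = [[-12, -3, -15]]
CA^2 = [[-3, 6, -66]]
Observability matrix O = [C; CA; CA^2] = [[-3, 3, -3], [-12, -3, -15], [-3, 6, -66]]
Expanding along the first row, det(O) = (-3)·((-3)·(-66) - (-15)·6) - 3·((-12)·(-66) - (-15)·(-3)) + (-3)·((-12)·6 - (-3)·(-3)) = (-3)·288 - 3·747 + (-3)·(-81) = -2862
Since det(O) ≠ 0, rank(O) = 3 and the system is completely observable.

-2862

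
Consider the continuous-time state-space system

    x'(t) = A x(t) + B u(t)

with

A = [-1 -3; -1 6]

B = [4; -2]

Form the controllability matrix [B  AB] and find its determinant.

-60

AB = [[2], [-16]]
Controllability matrix C = [B  AB] = [[4, 2], [-2, -16]]
det(C) = 4·(-16) - 2·(-2) = -64 - (-4) = -60
Since det(C) ≠ 0, rank(C) = 2 and the system is completely controllable.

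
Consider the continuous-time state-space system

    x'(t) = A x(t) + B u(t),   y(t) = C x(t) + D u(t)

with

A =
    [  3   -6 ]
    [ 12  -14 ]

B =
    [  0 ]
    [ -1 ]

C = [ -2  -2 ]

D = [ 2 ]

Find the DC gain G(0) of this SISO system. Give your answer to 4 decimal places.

1.4000

G(0) = C(-A)^{-1}B + D = -C A^{-1} B + D.
det A = 30, so A^{-1} = (1/30)·adj(A) = [[-7/15, 1/5], [-2/5, 1/10]]
A^{-1} B = [-1/5, -1/10]^T
C A^{-1} B = 3/5
G(0) = D - C A^{-1} B = 2 - (3/5) = 7/5 ≈ 1.4000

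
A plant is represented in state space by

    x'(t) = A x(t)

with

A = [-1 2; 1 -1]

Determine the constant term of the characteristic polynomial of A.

-1

For a 2×2 matrix, det(sI - A) = s^2 - (tr A)s + det A.
tr A = -2, det A = -1.
So p(s) = s^2 + 2s - 1.
The constant term is -1.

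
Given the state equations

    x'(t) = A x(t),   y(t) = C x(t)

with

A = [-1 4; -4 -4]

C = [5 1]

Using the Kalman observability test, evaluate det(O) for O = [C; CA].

CA = [[-9, 16]]
Observability matrix O = [C; CA] = [[5, 1], [-9, 16]]
det(O) = 5·16 - 1·(-9) = 80 - (-9) = 89
Since det(O) ≠ 0, rank(O) = 2 and the system is completely observable.

89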